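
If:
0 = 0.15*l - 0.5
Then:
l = 3.33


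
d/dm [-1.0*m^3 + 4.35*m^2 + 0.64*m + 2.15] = -3.0*m^2 + 8.7*m + 0.64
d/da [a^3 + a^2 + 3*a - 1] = 3*a^2 + 2*a + 3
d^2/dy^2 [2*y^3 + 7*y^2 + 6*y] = 12*y + 14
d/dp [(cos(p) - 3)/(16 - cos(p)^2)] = (sin(p)^2 + 6*cos(p) - 17)*sin(p)/(cos(p)^2 - 16)^2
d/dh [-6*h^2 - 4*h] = -12*h - 4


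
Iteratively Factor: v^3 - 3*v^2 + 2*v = (v - 1)*(v^2 - 2*v) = v*(v - 1)*(v - 2)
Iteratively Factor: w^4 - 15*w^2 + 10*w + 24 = (w + 4)*(w^3 - 4*w^2 + w + 6) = (w - 2)*(w + 4)*(w^2 - 2*w - 3) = (w - 3)*(w - 2)*(w + 4)*(w + 1)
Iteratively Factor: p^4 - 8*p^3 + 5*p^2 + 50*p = (p)*(p^3 - 8*p^2 + 5*p + 50) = p*(p + 2)*(p^2 - 10*p + 25) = p*(p - 5)*(p + 2)*(p - 5)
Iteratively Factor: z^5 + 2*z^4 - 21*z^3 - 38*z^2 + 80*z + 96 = (z - 2)*(z^4 + 4*z^3 - 13*z^2 - 64*z - 48) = (z - 2)*(z + 3)*(z^3 + z^2 - 16*z - 16) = (z - 4)*(z - 2)*(z + 3)*(z^2 + 5*z + 4) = (z - 4)*(z - 2)*(z + 3)*(z + 4)*(z + 1)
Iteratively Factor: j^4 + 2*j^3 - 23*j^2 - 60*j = (j + 3)*(j^3 - j^2 - 20*j) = (j + 3)*(j + 4)*(j^2 - 5*j) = (j - 5)*(j + 3)*(j + 4)*(j)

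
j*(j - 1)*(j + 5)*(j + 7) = j^4 + 11*j^3 + 23*j^2 - 35*j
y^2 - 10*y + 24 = (y - 6)*(y - 4)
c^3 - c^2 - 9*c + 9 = (c - 3)*(c - 1)*(c + 3)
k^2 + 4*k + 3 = (k + 1)*(k + 3)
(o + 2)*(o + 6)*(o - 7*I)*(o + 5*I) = o^4 + 8*o^3 - 2*I*o^3 + 47*o^2 - 16*I*o^2 + 280*o - 24*I*o + 420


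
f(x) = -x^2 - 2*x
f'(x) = -2*x - 2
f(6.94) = -62.04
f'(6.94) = -15.88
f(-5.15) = -16.22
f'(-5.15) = 8.30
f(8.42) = -87.74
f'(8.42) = -18.84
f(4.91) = -33.93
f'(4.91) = -11.82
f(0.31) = -0.72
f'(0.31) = -2.62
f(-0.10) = 0.19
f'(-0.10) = -1.80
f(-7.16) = -36.95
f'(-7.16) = 12.32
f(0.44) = -1.07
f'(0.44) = -2.88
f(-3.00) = -3.00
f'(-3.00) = 4.00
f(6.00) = -48.00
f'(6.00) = -14.00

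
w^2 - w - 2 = (w - 2)*(w + 1)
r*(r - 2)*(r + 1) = r^3 - r^2 - 2*r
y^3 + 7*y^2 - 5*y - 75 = (y - 3)*(y + 5)^2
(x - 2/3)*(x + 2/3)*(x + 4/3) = x^3 + 4*x^2/3 - 4*x/9 - 16/27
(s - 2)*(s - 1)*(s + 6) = s^3 + 3*s^2 - 16*s + 12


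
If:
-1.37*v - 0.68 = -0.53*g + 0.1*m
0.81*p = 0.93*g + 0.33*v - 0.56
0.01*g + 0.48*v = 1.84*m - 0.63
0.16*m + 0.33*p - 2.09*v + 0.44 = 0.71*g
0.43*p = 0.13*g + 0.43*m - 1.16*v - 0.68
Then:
No Solution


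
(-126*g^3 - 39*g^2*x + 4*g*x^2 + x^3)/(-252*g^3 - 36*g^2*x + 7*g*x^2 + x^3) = (3*g + x)/(6*g + x)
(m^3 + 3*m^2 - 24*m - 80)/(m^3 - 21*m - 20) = (m + 4)/(m + 1)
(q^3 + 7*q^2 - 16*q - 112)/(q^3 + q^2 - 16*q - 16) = (q + 7)/(q + 1)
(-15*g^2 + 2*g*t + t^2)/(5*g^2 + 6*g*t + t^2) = (-3*g + t)/(g + t)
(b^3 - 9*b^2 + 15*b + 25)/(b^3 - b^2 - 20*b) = (b^2 - 4*b - 5)/(b*(b + 4))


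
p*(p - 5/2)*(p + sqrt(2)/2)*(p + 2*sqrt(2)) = p^4 - 5*p^3/2 + 5*sqrt(2)*p^3/2 - 25*sqrt(2)*p^2/4 + 2*p^2 - 5*p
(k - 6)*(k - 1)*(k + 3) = k^3 - 4*k^2 - 15*k + 18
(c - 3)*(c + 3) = c^2 - 9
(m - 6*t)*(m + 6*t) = m^2 - 36*t^2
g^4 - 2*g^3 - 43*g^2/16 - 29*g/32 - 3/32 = (g - 3)*(g + 1/4)^2*(g + 1/2)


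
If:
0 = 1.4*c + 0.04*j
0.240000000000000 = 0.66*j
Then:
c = -0.01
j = 0.36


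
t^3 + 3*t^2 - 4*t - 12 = (t - 2)*(t + 2)*(t + 3)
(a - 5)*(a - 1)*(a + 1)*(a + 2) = a^4 - 3*a^3 - 11*a^2 + 3*a + 10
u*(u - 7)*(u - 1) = u^3 - 8*u^2 + 7*u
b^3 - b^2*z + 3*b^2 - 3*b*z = b*(b + 3)*(b - z)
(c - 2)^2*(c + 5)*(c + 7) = c^4 + 8*c^3 - 9*c^2 - 92*c + 140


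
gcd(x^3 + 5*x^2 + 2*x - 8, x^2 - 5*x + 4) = x - 1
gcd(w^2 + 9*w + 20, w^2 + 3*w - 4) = w + 4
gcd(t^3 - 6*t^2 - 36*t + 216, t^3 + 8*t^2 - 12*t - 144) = t + 6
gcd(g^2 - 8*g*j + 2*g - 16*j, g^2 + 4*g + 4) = g + 2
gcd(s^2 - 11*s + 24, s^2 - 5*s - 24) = s - 8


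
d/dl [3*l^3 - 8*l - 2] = 9*l^2 - 8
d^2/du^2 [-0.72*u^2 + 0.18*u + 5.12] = -1.44000000000000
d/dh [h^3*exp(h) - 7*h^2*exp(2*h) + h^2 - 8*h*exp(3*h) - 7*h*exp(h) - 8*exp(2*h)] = h^3*exp(h) - 14*h^2*exp(2*h) + 3*h^2*exp(h) - 24*h*exp(3*h) - 14*h*exp(2*h) - 7*h*exp(h) + 2*h - 8*exp(3*h) - 16*exp(2*h) - 7*exp(h)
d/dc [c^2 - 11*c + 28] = 2*c - 11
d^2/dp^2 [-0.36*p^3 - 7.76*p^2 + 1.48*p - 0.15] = -2.16*p - 15.52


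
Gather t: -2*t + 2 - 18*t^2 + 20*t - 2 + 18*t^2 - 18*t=0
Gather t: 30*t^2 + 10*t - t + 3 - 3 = 30*t^2 + 9*t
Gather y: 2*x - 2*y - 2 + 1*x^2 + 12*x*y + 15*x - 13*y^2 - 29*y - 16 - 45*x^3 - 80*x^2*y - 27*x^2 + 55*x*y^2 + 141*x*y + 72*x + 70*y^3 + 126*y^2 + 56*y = -45*x^3 - 26*x^2 + 89*x + 70*y^3 + y^2*(55*x + 113) + y*(-80*x^2 + 153*x + 25) - 18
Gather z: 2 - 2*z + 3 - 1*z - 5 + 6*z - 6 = 3*z - 6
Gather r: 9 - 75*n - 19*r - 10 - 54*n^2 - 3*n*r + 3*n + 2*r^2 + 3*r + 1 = -54*n^2 - 72*n + 2*r^2 + r*(-3*n - 16)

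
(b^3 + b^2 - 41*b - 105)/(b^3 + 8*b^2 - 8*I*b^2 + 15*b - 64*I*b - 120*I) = (b - 7)/(b - 8*I)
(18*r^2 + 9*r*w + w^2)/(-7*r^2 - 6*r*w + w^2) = (-18*r^2 - 9*r*w - w^2)/(7*r^2 + 6*r*w - w^2)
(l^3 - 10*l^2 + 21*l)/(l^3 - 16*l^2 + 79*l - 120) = l*(l - 7)/(l^2 - 13*l + 40)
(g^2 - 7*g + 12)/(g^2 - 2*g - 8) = (g - 3)/(g + 2)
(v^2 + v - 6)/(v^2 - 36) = (v^2 + v - 6)/(v^2 - 36)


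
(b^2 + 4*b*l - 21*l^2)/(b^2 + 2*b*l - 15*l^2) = (b + 7*l)/(b + 5*l)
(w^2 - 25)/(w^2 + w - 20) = (w - 5)/(w - 4)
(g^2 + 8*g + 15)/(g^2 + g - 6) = (g + 5)/(g - 2)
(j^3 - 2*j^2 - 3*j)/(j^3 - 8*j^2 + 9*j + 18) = j/(j - 6)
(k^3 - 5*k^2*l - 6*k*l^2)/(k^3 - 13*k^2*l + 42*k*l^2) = (k + l)/(k - 7*l)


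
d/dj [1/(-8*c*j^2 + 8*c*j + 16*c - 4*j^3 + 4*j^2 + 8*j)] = (4*c*j - 2*c + 3*j^2 - 2*j - 2)/(4*(-2*c*j^2 + 2*c*j + 4*c - j^3 + j^2 + 2*j)^2)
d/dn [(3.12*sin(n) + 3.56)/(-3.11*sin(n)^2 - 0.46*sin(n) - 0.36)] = (9.7032*sin(n)^2 + 22.1432*sin(n) + 0.5144)*cos(n)/(9.6721*sin(n)^4 + 2.8612*sin(n)^3 + 2.4508*sin(n)^2 + 0.3312*sin(n) + 0.1296)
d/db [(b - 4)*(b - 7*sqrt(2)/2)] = 2*b - 7*sqrt(2)/2 - 4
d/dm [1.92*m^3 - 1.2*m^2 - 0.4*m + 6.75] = 5.76*m^2 - 2.4*m - 0.4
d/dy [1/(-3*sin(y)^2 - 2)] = 12*sin(2*y)/(7 - 3*cos(2*y))^2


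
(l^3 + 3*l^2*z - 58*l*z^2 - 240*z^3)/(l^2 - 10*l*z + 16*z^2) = (-l^2 - 11*l*z - 30*z^2)/(-l + 2*z)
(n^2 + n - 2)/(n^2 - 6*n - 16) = (n - 1)/(n - 8)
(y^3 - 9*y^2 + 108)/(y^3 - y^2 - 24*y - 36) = (y - 6)/(y + 2)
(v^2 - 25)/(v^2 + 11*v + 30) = (v - 5)/(v + 6)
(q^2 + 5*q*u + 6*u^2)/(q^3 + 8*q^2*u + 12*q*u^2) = (q + 3*u)/(q*(q + 6*u))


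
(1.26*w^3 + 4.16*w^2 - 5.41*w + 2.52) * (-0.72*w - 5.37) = -0.9072*w^4 - 9.7614*w^3 - 18.444*w^2 + 27.2373*w - 13.5324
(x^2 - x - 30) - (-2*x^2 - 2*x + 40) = 3*x^2 + x - 70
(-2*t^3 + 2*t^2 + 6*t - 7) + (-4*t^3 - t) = -6*t^3 + 2*t^2 + 5*t - 7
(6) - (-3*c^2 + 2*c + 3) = 3*c^2 - 2*c + 3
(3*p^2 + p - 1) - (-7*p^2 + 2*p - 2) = 10*p^2 - p + 1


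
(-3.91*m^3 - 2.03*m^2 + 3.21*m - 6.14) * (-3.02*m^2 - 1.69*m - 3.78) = 11.8082*m^5 + 12.7385*m^4 + 8.5163*m^3 + 20.7913*m^2 - 1.7572*m + 23.2092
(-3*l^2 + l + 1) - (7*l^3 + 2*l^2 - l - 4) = -7*l^3 - 5*l^2 + 2*l + 5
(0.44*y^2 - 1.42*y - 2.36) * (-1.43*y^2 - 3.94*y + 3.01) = -0.6292*y^4 + 0.297*y^3 + 10.294*y^2 + 5.0242*y - 7.1036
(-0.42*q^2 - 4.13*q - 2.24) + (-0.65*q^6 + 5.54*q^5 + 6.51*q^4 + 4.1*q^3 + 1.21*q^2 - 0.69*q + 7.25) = -0.65*q^6 + 5.54*q^5 + 6.51*q^4 + 4.1*q^3 + 0.79*q^2 - 4.82*q + 5.01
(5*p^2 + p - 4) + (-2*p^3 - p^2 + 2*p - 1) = -2*p^3 + 4*p^2 + 3*p - 5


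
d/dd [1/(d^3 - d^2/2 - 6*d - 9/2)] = 4*(-3*d^2 + d + 6)/(-2*d^3 + d^2 + 12*d + 9)^2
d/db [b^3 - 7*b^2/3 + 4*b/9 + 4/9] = 3*b^2 - 14*b/3 + 4/9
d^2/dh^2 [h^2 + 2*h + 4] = 2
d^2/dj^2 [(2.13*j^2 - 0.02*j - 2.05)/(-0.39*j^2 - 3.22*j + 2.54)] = (5.355792*j^3 - 10.789038*j^2 + 15.565212*j + 19.415236)/(0.059319*j^6 + 1.469286*j^5 + 10.972026*j^4 + 14.247856*j^3 - 71.458836*j^2 + 62.322456*j - 16.387064)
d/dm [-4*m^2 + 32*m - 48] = 32 - 8*m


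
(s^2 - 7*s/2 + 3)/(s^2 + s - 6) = (s - 3/2)/(s + 3)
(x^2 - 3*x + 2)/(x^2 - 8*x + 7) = (x - 2)/(x - 7)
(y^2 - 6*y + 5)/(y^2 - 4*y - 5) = (y - 1)/(y + 1)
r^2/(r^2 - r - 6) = r^2/(r^2 - r - 6)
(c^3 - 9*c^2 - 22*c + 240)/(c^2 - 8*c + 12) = (c^2 - 3*c - 40)/(c - 2)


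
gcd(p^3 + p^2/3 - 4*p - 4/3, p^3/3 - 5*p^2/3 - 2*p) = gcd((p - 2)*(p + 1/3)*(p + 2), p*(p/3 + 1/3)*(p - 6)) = 1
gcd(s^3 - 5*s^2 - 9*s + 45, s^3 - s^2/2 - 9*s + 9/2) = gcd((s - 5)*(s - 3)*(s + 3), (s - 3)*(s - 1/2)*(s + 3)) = s^2 - 9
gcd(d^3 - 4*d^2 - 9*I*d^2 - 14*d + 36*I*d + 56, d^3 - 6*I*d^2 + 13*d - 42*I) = d^2 - 9*I*d - 14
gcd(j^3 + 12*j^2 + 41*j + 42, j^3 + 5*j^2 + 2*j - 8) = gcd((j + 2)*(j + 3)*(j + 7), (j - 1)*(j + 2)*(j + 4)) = j + 2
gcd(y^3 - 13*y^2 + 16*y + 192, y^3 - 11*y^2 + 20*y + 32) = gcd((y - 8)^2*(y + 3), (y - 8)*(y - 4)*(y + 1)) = y - 8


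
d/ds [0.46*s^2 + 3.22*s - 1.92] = 0.92*s + 3.22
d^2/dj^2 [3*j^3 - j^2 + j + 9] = 18*j - 2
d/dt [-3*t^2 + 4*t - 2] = 4 - 6*t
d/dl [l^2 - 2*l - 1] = 2*l - 2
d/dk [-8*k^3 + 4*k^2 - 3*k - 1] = -24*k^2 + 8*k - 3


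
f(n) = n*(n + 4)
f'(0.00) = 4.00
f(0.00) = 0.00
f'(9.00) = 22.00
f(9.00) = 117.00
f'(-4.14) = -4.28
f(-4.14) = 0.58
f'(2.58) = 9.16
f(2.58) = 16.98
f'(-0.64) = 2.72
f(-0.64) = -2.15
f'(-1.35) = 1.30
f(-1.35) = -3.58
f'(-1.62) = 0.76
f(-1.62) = -3.86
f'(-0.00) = 4.00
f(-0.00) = 0.00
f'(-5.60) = -7.20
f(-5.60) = 8.96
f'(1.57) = 7.14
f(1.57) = 8.74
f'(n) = 2*n + 4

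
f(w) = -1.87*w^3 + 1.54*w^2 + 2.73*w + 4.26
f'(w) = -5.61*w^2 + 3.08*w + 2.73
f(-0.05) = 4.13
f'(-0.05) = 2.56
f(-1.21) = 6.52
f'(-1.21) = -9.21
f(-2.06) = 21.52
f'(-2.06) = -27.42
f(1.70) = 4.16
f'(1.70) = -8.25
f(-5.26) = 304.65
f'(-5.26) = -168.69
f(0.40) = 5.48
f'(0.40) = 3.06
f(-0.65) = 3.65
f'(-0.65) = -1.64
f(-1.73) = 13.83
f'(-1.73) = -19.39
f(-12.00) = 3424.62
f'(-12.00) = -842.07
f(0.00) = 4.26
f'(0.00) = 2.73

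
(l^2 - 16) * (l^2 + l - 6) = l^4 + l^3 - 22*l^2 - 16*l + 96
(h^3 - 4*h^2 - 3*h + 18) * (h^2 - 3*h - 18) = h^5 - 7*h^4 - 9*h^3 + 99*h^2 - 324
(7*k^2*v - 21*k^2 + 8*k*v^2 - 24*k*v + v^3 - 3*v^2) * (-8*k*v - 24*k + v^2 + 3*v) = -56*k^3*v^2 + 504*k^3 - 57*k^2*v^3 + 513*k^2*v + v^5 - 9*v^3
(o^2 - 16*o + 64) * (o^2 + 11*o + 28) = o^4 - 5*o^3 - 84*o^2 + 256*o + 1792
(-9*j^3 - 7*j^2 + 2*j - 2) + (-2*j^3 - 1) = -11*j^3 - 7*j^2 + 2*j - 3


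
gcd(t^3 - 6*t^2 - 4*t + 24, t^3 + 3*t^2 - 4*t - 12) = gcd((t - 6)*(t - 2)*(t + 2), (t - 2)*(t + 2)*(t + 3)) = t^2 - 4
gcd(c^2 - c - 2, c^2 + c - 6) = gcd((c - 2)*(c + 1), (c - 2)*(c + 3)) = c - 2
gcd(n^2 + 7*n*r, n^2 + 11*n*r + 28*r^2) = n + 7*r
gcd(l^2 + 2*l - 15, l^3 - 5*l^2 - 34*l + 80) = l + 5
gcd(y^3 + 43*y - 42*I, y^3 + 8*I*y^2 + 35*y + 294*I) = y^2 + I*y + 42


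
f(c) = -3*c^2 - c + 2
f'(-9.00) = 53.00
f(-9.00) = -232.00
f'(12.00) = -73.00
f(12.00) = -442.00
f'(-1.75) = 9.50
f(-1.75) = -5.44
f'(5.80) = -35.80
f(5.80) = -104.72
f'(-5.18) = 30.08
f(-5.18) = -73.32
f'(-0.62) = 2.72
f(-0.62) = 1.47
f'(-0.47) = 1.82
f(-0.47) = 1.81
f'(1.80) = -11.80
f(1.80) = -9.52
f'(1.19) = -8.14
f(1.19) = -3.44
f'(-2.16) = 11.96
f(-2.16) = -9.84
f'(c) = -6*c - 1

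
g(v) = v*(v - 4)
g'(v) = 2*v - 4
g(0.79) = -2.54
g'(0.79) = -2.42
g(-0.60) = 2.76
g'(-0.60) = -5.20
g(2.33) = -3.89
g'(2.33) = 0.66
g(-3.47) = 25.92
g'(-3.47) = -10.94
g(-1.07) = 5.42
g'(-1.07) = -6.14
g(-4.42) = 37.22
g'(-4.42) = -12.84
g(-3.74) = 28.95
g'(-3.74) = -11.48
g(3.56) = -1.57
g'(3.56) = 3.12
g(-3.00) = 21.00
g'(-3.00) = -10.00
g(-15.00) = 285.00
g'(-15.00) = -34.00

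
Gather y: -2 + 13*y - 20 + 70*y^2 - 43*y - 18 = 70*y^2 - 30*y - 40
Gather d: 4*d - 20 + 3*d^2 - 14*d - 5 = 3*d^2 - 10*d - 25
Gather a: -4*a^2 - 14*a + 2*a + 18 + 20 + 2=-4*a^2 - 12*a + 40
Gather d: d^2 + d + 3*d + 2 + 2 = d^2 + 4*d + 4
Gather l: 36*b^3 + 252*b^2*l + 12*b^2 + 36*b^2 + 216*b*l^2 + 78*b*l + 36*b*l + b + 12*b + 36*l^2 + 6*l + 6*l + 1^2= 36*b^3 + 48*b^2 + 13*b + l^2*(216*b + 36) + l*(252*b^2 + 114*b + 12) + 1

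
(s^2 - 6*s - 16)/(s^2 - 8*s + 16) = (s^2 - 6*s - 16)/(s^2 - 8*s + 16)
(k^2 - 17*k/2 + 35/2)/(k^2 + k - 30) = (k - 7/2)/(k + 6)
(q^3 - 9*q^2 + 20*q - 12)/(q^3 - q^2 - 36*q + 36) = (q - 2)/(q + 6)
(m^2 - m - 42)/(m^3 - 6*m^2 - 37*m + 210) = 1/(m - 5)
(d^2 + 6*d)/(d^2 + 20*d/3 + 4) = 3*d/(3*d + 2)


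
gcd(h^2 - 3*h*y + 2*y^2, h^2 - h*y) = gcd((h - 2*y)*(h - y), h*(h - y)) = -h + y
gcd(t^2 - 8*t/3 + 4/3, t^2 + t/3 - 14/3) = t - 2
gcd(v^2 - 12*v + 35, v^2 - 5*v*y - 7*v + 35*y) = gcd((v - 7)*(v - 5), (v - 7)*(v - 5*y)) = v - 7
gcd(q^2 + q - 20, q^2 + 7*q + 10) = q + 5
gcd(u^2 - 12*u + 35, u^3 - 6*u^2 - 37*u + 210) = u^2 - 12*u + 35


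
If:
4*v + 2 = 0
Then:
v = -1/2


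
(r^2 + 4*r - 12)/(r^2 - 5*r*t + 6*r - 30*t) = (r - 2)/(r - 5*t)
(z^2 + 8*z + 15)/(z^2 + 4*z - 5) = (z + 3)/(z - 1)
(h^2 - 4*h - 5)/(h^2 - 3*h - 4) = (h - 5)/(h - 4)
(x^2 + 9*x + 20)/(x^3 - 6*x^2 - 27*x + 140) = (x + 4)/(x^2 - 11*x + 28)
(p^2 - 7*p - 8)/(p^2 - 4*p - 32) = (p + 1)/(p + 4)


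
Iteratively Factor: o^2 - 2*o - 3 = (o + 1)*(o - 3)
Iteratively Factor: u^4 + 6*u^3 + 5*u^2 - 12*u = (u + 3)*(u^3 + 3*u^2 - 4*u) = (u + 3)*(u + 4)*(u^2 - u) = u*(u + 3)*(u + 4)*(u - 1)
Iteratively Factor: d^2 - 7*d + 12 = (d - 4)*(d - 3)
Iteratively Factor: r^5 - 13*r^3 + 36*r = (r + 2)*(r^4 - 2*r^3 - 9*r^2 + 18*r) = (r - 3)*(r + 2)*(r^3 + r^2 - 6*r) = (r - 3)*(r + 2)*(r + 3)*(r^2 - 2*r) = (r - 3)*(r - 2)*(r + 2)*(r + 3)*(r)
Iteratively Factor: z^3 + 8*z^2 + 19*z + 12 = (z + 4)*(z^2 + 4*z + 3) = (z + 1)*(z + 4)*(z + 3)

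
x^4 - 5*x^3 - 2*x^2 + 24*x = x*(x - 4)*(x - 3)*(x + 2)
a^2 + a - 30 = (a - 5)*(a + 6)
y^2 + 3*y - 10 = (y - 2)*(y + 5)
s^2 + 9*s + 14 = (s + 2)*(s + 7)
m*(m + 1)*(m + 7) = m^3 + 8*m^2 + 7*m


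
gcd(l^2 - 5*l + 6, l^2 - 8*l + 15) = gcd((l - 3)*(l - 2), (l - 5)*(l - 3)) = l - 3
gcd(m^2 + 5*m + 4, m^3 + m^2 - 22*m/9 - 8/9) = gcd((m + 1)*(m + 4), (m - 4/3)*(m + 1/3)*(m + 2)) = 1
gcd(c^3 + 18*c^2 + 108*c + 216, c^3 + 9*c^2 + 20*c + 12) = c + 6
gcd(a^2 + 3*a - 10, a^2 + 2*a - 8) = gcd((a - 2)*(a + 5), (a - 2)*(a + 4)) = a - 2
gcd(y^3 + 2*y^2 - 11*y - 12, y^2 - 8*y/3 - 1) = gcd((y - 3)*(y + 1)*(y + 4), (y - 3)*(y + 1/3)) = y - 3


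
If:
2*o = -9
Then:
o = -9/2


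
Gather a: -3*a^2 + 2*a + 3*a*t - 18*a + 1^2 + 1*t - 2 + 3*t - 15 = -3*a^2 + a*(3*t - 16) + 4*t - 16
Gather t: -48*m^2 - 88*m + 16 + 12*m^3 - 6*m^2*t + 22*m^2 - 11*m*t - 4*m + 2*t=12*m^3 - 26*m^2 - 92*m + t*(-6*m^2 - 11*m + 2) + 16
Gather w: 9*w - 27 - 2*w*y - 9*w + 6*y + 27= -2*w*y + 6*y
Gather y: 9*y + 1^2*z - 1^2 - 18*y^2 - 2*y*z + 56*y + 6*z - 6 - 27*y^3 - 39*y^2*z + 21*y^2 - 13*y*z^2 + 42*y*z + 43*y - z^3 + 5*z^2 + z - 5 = -27*y^3 + y^2*(3 - 39*z) + y*(-13*z^2 + 40*z + 108) - z^3 + 5*z^2 + 8*z - 12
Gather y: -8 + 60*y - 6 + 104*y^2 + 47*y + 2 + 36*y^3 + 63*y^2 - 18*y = 36*y^3 + 167*y^2 + 89*y - 12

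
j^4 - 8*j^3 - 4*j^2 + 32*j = j*(j - 8)*(j - 2)*(j + 2)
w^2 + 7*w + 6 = (w + 1)*(w + 6)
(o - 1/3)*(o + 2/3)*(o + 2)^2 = o^4 + 13*o^3/3 + 46*o^2/9 + 4*o/9 - 8/9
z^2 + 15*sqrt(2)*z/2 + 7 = (z + sqrt(2)/2)*(z + 7*sqrt(2))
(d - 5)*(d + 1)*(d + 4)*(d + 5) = d^4 + 5*d^3 - 21*d^2 - 125*d - 100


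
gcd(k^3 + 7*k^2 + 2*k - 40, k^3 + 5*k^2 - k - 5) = k + 5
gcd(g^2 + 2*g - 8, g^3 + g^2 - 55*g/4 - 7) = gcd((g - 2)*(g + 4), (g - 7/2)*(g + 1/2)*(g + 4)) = g + 4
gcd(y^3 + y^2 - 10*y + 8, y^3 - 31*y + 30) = y - 1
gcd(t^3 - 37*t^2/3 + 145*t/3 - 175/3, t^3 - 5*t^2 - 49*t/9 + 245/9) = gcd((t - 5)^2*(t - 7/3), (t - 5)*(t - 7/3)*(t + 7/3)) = t^2 - 22*t/3 + 35/3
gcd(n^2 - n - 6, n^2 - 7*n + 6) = 1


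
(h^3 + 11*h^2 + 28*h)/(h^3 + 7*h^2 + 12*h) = (h + 7)/(h + 3)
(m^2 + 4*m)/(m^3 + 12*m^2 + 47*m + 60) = m/(m^2 + 8*m + 15)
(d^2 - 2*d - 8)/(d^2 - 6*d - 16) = (d - 4)/(d - 8)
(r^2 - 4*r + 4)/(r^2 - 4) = (r - 2)/(r + 2)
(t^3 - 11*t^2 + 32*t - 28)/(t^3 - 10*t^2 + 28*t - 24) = (t - 7)/(t - 6)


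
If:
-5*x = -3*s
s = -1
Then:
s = -1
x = -3/5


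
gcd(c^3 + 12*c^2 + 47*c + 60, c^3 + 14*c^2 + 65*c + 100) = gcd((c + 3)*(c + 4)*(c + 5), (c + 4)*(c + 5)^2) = c^2 + 9*c + 20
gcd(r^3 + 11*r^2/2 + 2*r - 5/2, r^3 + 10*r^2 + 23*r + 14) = r + 1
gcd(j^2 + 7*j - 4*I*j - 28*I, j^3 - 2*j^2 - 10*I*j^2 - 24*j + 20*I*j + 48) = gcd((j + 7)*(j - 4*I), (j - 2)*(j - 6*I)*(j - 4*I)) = j - 4*I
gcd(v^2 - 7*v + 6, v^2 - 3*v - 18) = v - 6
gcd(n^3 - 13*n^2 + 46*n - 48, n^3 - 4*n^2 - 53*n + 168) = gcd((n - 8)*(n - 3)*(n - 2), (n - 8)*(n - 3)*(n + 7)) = n^2 - 11*n + 24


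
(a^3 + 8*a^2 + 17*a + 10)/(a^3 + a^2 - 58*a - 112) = (a^2 + 6*a + 5)/(a^2 - a - 56)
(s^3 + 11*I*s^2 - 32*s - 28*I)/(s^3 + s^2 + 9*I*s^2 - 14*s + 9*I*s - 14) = (s + 2*I)/(s + 1)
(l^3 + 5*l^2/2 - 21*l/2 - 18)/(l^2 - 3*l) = l + 11/2 + 6/l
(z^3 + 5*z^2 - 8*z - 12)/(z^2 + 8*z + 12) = (z^2 - z - 2)/(z + 2)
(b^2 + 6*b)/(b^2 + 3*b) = (b + 6)/(b + 3)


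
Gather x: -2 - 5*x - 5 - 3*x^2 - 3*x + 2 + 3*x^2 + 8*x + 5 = 0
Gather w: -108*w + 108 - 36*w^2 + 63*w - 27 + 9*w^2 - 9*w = -27*w^2 - 54*w + 81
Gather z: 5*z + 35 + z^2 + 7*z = z^2 + 12*z + 35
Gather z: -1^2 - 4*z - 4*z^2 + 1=-4*z^2 - 4*z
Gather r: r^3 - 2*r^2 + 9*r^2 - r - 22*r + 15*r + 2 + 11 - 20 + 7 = r^3 + 7*r^2 - 8*r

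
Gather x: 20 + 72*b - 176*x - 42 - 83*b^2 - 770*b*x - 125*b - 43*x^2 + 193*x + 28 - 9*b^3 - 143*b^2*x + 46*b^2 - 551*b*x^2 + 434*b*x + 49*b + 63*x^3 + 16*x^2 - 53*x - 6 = -9*b^3 - 37*b^2 - 4*b + 63*x^3 + x^2*(-551*b - 27) + x*(-143*b^2 - 336*b - 36)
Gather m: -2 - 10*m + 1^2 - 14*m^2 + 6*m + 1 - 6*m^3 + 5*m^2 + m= -6*m^3 - 9*m^2 - 3*m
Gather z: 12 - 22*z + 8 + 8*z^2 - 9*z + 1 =8*z^2 - 31*z + 21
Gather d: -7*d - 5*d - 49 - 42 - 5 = -12*d - 96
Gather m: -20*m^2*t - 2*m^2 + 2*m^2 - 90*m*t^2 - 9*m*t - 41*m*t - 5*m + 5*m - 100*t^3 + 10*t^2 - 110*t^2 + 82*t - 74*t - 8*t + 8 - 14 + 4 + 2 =-20*m^2*t + m*(-90*t^2 - 50*t) - 100*t^3 - 100*t^2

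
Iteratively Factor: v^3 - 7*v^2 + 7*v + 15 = (v - 3)*(v^2 - 4*v - 5) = (v - 3)*(v + 1)*(v - 5)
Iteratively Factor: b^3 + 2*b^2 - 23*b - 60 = (b + 3)*(b^2 - b - 20) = (b + 3)*(b + 4)*(b - 5)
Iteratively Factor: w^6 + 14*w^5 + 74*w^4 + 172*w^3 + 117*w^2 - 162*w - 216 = (w + 3)*(w^5 + 11*w^4 + 41*w^3 + 49*w^2 - 30*w - 72) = (w + 2)*(w + 3)*(w^4 + 9*w^3 + 23*w^2 + 3*w - 36) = (w + 2)*(w + 3)^2*(w^3 + 6*w^2 + 5*w - 12) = (w - 1)*(w + 2)*(w + 3)^2*(w^2 + 7*w + 12) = (w - 1)*(w + 2)*(w + 3)^2*(w + 4)*(w + 3)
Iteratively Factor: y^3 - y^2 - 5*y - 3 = (y + 1)*(y^2 - 2*y - 3) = (y + 1)^2*(y - 3)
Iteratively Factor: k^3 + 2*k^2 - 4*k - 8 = (k + 2)*(k^2 - 4) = (k - 2)*(k + 2)*(k + 2)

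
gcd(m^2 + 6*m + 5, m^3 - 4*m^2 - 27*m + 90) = m + 5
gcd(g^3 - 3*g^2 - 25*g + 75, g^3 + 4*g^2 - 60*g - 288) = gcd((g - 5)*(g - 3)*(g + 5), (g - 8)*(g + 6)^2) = 1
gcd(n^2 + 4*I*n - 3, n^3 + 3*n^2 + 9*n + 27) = n + 3*I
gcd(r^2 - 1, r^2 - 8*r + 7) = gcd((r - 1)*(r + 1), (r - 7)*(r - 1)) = r - 1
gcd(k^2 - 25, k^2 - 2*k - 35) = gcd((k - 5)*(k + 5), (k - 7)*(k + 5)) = k + 5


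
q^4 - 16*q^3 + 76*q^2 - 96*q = q*(q - 8)*(q - 6)*(q - 2)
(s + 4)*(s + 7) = s^2 + 11*s + 28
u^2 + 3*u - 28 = (u - 4)*(u + 7)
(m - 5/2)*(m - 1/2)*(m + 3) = m^3 - 31*m/4 + 15/4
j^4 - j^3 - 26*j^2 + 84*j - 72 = (j - 3)*(j - 2)^2*(j + 6)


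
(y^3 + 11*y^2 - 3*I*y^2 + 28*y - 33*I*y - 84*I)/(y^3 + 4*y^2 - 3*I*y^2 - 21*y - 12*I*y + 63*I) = (y + 4)/(y - 3)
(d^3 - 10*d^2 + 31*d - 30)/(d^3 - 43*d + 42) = (d^3 - 10*d^2 + 31*d - 30)/(d^3 - 43*d + 42)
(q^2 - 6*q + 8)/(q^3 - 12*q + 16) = (q - 4)/(q^2 + 2*q - 8)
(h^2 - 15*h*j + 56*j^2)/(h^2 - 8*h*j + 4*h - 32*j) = (h - 7*j)/(h + 4)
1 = 1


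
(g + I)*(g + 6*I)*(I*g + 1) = I*g^3 - 6*g^2 + I*g - 6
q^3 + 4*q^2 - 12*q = q*(q - 2)*(q + 6)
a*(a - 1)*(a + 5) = a^3 + 4*a^2 - 5*a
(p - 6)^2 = p^2 - 12*p + 36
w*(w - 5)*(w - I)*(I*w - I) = I*w^4 + w^3 - 6*I*w^3 - 6*w^2 + 5*I*w^2 + 5*w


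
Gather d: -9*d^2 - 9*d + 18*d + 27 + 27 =-9*d^2 + 9*d + 54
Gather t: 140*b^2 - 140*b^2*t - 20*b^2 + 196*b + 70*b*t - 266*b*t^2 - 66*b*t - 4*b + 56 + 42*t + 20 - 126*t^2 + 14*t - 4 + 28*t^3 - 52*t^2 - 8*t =120*b^2 + 192*b + 28*t^3 + t^2*(-266*b - 178) + t*(-140*b^2 + 4*b + 48) + 72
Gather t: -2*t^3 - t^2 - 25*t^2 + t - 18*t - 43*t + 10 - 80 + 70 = -2*t^3 - 26*t^2 - 60*t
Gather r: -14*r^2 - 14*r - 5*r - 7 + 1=-14*r^2 - 19*r - 6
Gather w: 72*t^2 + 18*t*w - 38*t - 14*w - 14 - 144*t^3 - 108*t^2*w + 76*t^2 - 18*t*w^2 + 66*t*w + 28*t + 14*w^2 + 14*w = -144*t^3 + 148*t^2 - 10*t + w^2*(14 - 18*t) + w*(-108*t^2 + 84*t) - 14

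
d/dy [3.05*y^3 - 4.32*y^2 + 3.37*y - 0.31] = 9.15*y^2 - 8.64*y + 3.37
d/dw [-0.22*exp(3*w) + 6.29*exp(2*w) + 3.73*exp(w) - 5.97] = (-0.66*exp(2*w) + 12.58*exp(w) + 3.73)*exp(w)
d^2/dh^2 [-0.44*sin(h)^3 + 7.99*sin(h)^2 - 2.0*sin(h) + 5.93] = 2.33*sin(h) - 0.99*sin(3*h) + 15.98*cos(2*h)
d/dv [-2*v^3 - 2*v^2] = 2*v*(-3*v - 2)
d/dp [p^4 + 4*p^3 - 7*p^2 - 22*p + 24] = 4*p^3 + 12*p^2 - 14*p - 22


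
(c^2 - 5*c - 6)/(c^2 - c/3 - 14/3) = 3*(-c^2 + 5*c + 6)/(-3*c^2 + c + 14)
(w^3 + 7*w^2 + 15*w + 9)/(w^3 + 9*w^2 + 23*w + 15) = (w + 3)/(w + 5)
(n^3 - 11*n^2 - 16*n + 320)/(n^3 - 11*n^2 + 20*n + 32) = (n^2 - 3*n - 40)/(n^2 - 3*n - 4)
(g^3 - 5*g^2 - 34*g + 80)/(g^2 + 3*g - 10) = g - 8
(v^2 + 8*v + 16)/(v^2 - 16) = (v + 4)/(v - 4)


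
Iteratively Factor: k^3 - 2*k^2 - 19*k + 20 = (k - 5)*(k^2 + 3*k - 4) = (k - 5)*(k + 4)*(k - 1)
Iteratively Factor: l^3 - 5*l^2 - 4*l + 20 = (l - 5)*(l^2 - 4) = (l - 5)*(l - 2)*(l + 2)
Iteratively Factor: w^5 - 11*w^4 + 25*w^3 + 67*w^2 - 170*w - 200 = (w + 1)*(w^4 - 12*w^3 + 37*w^2 + 30*w - 200) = (w - 5)*(w + 1)*(w^3 - 7*w^2 + 2*w + 40) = (w - 5)*(w - 4)*(w + 1)*(w^2 - 3*w - 10) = (w - 5)^2*(w - 4)*(w + 1)*(w + 2)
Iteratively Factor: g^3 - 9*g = (g + 3)*(g^2 - 3*g) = (g - 3)*(g + 3)*(g)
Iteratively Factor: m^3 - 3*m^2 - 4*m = (m + 1)*(m^2 - 4*m) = (m - 4)*(m + 1)*(m)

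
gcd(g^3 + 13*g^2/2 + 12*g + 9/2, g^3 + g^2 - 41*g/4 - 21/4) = g + 1/2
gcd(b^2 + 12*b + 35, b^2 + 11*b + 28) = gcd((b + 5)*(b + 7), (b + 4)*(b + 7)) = b + 7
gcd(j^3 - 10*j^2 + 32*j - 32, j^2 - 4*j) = j - 4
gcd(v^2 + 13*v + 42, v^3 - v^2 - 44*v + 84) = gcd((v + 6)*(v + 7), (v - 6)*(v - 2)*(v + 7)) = v + 7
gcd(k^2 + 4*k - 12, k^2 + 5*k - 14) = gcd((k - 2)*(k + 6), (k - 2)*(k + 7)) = k - 2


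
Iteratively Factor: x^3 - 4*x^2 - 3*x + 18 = (x + 2)*(x^2 - 6*x + 9) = (x - 3)*(x + 2)*(x - 3)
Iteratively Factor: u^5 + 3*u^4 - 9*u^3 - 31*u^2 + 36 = (u + 3)*(u^4 - 9*u^2 - 4*u + 12) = (u - 3)*(u + 3)*(u^3 + 3*u^2 - 4) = (u - 3)*(u + 2)*(u + 3)*(u^2 + u - 2) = (u - 3)*(u - 1)*(u + 2)*(u + 3)*(u + 2)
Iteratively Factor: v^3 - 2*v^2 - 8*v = (v - 4)*(v^2 + 2*v) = (v - 4)*(v + 2)*(v)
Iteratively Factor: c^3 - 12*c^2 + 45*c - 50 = (c - 5)*(c^2 - 7*c + 10) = (c - 5)*(c - 2)*(c - 5)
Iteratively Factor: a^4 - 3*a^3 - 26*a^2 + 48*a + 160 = (a + 4)*(a^3 - 7*a^2 + 2*a + 40) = (a + 2)*(a + 4)*(a^2 - 9*a + 20) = (a - 5)*(a + 2)*(a + 4)*(a - 4)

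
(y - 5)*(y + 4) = y^2 - y - 20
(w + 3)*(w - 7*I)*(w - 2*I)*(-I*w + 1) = -I*w^4 - 8*w^3 - 3*I*w^3 - 24*w^2 + 5*I*w^2 - 14*w + 15*I*w - 42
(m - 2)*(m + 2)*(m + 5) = m^3 + 5*m^2 - 4*m - 20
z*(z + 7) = z^2 + 7*z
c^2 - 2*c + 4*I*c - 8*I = (c - 2)*(c + 4*I)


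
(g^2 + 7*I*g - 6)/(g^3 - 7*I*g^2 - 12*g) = (-g^2 - 7*I*g + 6)/(g*(-g^2 + 7*I*g + 12))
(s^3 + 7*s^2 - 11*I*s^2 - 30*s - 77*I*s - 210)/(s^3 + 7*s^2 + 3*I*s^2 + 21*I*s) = (s^2 - 11*I*s - 30)/(s*(s + 3*I))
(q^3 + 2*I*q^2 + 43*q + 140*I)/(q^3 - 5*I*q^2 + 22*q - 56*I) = (q + 5*I)/(q - 2*I)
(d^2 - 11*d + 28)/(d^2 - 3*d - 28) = (d - 4)/(d + 4)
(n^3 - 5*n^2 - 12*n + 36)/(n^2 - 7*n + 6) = (n^2 + n - 6)/(n - 1)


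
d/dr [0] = 0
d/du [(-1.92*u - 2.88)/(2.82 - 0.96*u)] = (23.065344 - 7.852032*u)/(0.96*u - 2.82)^3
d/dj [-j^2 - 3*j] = -2*j - 3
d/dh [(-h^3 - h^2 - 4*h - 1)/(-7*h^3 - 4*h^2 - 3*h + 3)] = (-3*h^4 - 50*h^3 - 43*h^2 - 14*h - 15)/(49*h^6 + 56*h^5 + 58*h^4 - 18*h^3 - 15*h^2 - 18*h + 9)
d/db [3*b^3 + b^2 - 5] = b*(9*b + 2)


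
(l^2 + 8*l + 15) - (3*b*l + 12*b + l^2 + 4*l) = -3*b*l - 12*b + 4*l + 15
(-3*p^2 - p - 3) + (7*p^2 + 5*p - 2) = 4*p^2 + 4*p - 5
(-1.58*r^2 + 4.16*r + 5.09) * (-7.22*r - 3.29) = 11.4076*r^3 - 24.837*r^2 - 50.4362*r - 16.7461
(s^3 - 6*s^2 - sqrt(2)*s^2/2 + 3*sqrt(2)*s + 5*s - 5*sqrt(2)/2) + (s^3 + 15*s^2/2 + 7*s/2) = 2*s^3 - sqrt(2)*s^2/2 + 3*s^2/2 + 3*sqrt(2)*s + 17*s/2 - 5*sqrt(2)/2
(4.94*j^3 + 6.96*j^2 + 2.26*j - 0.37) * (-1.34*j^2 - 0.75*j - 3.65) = -6.6196*j^5 - 13.0314*j^4 - 26.2794*j^3 - 26.6032*j^2 - 7.9715*j + 1.3505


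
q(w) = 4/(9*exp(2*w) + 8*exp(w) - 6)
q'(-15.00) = 0.00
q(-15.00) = -0.67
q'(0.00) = -0.86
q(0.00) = 0.36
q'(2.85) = -0.00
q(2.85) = 0.00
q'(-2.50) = -0.11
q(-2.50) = -0.76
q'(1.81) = -0.02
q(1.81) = 0.01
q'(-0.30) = -2.67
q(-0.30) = 0.82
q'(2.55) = -0.00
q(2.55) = 0.00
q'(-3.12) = -0.05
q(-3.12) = -0.71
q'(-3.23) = -0.04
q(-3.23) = -0.71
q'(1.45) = -0.04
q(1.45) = 0.02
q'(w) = 4*(-18*exp(2*w) - 8*exp(w))/(9*exp(2*w) + 8*exp(w) - 6)^2 = (-72*exp(w) - 32)*exp(w)/(9*exp(2*w) + 8*exp(w) - 6)^2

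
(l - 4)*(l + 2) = l^2 - 2*l - 8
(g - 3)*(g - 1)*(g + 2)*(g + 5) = g^4 + 3*g^3 - 15*g^2 - 19*g + 30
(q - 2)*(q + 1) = q^2 - q - 2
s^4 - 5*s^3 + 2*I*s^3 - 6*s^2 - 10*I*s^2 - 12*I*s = s*(s - 6)*(s + 1)*(s + 2*I)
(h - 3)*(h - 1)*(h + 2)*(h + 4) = h^4 + 2*h^3 - 13*h^2 - 14*h + 24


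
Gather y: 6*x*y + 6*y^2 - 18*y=6*y^2 + y*(6*x - 18)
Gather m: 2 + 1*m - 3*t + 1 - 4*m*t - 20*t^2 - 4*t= m*(1 - 4*t) - 20*t^2 - 7*t + 3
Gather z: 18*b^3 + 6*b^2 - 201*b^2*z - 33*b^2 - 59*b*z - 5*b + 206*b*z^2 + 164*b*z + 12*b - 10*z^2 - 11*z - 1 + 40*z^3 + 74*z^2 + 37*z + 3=18*b^3 - 27*b^2 + 7*b + 40*z^3 + z^2*(206*b + 64) + z*(-201*b^2 + 105*b + 26) + 2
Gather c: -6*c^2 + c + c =-6*c^2 + 2*c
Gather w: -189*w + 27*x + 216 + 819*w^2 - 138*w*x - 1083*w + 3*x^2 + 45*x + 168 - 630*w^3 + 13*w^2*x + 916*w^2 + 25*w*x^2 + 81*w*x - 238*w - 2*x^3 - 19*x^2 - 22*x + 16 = -630*w^3 + w^2*(13*x + 1735) + w*(25*x^2 - 57*x - 1510) - 2*x^3 - 16*x^2 + 50*x + 400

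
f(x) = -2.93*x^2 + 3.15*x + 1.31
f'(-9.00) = 55.89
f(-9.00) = -264.37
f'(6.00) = -32.01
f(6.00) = -85.27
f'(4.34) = -22.28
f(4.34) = -40.21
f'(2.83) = -13.43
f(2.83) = -13.24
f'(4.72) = -24.51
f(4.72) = -49.10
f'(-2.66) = 18.74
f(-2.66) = -27.80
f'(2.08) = -9.04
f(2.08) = -4.81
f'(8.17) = -44.73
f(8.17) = -168.53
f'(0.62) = -0.48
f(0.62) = 2.14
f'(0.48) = 0.34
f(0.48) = 2.15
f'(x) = 3.15 - 5.86*x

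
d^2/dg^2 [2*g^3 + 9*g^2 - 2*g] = 12*g + 18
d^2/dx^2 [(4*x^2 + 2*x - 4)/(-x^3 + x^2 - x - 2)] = 4*x*(-2*x^5 - 3*x^4 + 21*x^3 + 10*x^2 + 12*x - 24)/(x^9 - 3*x^8 + 6*x^7 - x^6 - 6*x^5 + 15*x^4 + x^3 - 6*x^2 + 12*x + 8)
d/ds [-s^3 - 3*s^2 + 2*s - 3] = -3*s^2 - 6*s + 2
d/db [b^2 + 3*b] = 2*b + 3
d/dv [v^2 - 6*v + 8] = 2*v - 6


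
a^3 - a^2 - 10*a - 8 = (a - 4)*(a + 1)*(a + 2)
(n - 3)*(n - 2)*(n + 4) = n^3 - n^2 - 14*n + 24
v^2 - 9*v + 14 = (v - 7)*(v - 2)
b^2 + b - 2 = (b - 1)*(b + 2)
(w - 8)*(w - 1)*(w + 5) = w^3 - 4*w^2 - 37*w + 40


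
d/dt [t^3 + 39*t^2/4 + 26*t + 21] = 3*t^2 + 39*t/2 + 26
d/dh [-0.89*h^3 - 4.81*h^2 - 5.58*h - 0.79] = -2.67*h^2 - 9.62*h - 5.58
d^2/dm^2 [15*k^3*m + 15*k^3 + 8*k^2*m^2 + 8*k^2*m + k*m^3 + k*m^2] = 2*k*(8*k + 3*m + 1)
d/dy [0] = 0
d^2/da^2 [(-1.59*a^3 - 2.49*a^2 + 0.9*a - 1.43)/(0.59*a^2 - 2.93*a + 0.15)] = (8.88178419700125e-16*a^5 - 1.06581410364015e-14*a^4 - 35.000898*a^3 + 2.52832199999999*a^2 + 14.139696*a - 23.620654)/(0.205379*a^6 - 3.059799*a^5 + 15.351918*a^4 - 26.709587*a^3 + 3.90303*a^2 - 0.197775*a + 0.003375)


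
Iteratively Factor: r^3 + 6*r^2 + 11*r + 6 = (r + 3)*(r^2 + 3*r + 2) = (r + 2)*(r + 3)*(r + 1)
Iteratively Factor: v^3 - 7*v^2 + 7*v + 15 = (v - 3)*(v^2 - 4*v - 5) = (v - 5)*(v - 3)*(v + 1)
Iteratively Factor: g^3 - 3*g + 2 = (g + 2)*(g^2 - 2*g + 1) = (g - 1)*(g + 2)*(g - 1)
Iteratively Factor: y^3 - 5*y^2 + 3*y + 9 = (y - 3)*(y^2 - 2*y - 3) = (y - 3)^2*(y + 1)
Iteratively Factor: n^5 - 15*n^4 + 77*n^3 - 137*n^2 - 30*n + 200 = (n - 2)*(n^4 - 13*n^3 + 51*n^2 - 35*n - 100) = (n - 2)*(n + 1)*(n^3 - 14*n^2 + 65*n - 100) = (n - 5)*(n - 2)*(n + 1)*(n^2 - 9*n + 20) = (n - 5)^2*(n - 2)*(n + 1)*(n - 4)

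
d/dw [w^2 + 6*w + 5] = 2*w + 6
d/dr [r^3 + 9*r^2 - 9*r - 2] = 3*r^2 + 18*r - 9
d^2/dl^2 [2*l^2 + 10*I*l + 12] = 4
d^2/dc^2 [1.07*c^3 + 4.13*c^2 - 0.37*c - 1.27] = 6.42*c + 8.26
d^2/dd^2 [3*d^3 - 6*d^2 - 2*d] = 18*d - 12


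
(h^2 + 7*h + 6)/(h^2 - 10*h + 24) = (h^2 + 7*h + 6)/(h^2 - 10*h + 24)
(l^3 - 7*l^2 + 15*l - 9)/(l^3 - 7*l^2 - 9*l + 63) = (l^2 - 4*l + 3)/(l^2 - 4*l - 21)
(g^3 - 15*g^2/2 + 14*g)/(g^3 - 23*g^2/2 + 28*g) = (g - 4)/(g - 8)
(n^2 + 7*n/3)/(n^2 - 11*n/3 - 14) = n/(n - 6)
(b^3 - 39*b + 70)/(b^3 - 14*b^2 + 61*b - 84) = (b^3 - 39*b + 70)/(b^3 - 14*b^2 + 61*b - 84)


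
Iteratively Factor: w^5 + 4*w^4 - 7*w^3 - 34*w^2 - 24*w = (w + 1)*(w^4 + 3*w^3 - 10*w^2 - 24*w) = (w - 3)*(w + 1)*(w^3 + 6*w^2 + 8*w) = (w - 3)*(w + 1)*(w + 4)*(w^2 + 2*w) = (w - 3)*(w + 1)*(w + 2)*(w + 4)*(w)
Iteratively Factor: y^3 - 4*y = (y + 2)*(y^2 - 2*y) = y*(y + 2)*(y - 2)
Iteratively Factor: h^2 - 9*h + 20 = (h - 5)*(h - 4)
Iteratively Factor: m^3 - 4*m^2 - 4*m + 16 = (m + 2)*(m^2 - 6*m + 8) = (m - 2)*(m + 2)*(m - 4)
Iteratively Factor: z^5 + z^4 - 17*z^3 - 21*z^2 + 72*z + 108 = (z - 3)*(z^4 + 4*z^3 - 5*z^2 - 36*z - 36) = (z - 3)*(z + 3)*(z^3 + z^2 - 8*z - 12) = (z - 3)^2*(z + 3)*(z^2 + 4*z + 4) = (z - 3)^2*(z + 2)*(z + 3)*(z + 2)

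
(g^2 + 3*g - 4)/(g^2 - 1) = (g + 4)/(g + 1)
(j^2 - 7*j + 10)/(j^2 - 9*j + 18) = (j^2 - 7*j + 10)/(j^2 - 9*j + 18)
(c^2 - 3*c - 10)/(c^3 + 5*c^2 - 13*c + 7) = (c^2 - 3*c - 10)/(c^3 + 5*c^2 - 13*c + 7)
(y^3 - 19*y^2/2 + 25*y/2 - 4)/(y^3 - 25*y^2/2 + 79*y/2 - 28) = (2*y - 1)/(2*y - 7)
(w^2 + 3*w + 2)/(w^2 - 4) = (w + 1)/(w - 2)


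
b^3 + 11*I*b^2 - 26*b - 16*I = (b + I)*(b + 2*I)*(b + 8*I)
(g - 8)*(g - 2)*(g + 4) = g^3 - 6*g^2 - 24*g + 64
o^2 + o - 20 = (o - 4)*(o + 5)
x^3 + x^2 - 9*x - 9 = (x - 3)*(x + 1)*(x + 3)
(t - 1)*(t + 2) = t^2 + t - 2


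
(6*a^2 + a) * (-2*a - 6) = -12*a^3 - 38*a^2 - 6*a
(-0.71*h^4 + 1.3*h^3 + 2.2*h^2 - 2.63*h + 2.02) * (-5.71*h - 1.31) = 4.0541*h^5 - 6.4929*h^4 - 14.265*h^3 + 12.1353*h^2 - 8.0889*h - 2.6462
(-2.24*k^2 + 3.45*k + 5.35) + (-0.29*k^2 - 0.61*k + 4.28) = -2.53*k^2 + 2.84*k + 9.63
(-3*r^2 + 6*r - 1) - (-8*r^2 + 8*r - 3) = 5*r^2 - 2*r + 2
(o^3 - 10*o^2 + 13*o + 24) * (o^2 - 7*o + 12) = o^5 - 17*o^4 + 95*o^3 - 187*o^2 - 12*o + 288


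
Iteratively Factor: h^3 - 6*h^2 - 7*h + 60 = (h + 3)*(h^2 - 9*h + 20) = (h - 5)*(h + 3)*(h - 4)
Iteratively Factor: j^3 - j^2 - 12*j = (j)*(j^2 - j - 12) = j*(j + 3)*(j - 4)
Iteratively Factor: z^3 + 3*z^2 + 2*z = (z)*(z^2 + 3*z + 2) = z*(z + 2)*(z + 1)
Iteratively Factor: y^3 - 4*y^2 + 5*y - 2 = (y - 2)*(y^2 - 2*y + 1) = (y - 2)*(y - 1)*(y - 1)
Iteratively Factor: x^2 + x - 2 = (x - 1)*(x + 2)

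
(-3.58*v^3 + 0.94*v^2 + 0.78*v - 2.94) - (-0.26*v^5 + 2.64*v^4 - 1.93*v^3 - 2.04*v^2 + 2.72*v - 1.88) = 0.26*v^5 - 2.64*v^4 - 1.65*v^3 + 2.98*v^2 - 1.94*v - 1.06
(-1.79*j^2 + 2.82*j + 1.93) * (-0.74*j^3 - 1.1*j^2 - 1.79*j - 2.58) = 1.3246*j^5 - 0.117799999999999*j^4 - 1.3261*j^3 - 2.5526*j^2 - 10.7303*j - 4.9794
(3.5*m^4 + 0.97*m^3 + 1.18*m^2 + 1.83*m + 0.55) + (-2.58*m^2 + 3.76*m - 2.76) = 3.5*m^4 + 0.97*m^3 - 1.4*m^2 + 5.59*m - 2.21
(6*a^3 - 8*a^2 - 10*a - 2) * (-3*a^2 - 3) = -18*a^5 + 24*a^4 + 12*a^3 + 30*a^2 + 30*a + 6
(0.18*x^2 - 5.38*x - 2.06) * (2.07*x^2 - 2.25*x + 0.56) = 0.3726*x^4 - 11.5416*x^3 + 7.9416*x^2 + 1.6222*x - 1.1536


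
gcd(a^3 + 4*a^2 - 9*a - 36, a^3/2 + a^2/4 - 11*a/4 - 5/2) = 1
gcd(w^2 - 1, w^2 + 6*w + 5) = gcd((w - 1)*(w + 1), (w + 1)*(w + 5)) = w + 1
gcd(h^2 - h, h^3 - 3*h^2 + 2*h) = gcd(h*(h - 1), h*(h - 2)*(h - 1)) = h^2 - h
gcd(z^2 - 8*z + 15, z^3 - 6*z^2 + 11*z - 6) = z - 3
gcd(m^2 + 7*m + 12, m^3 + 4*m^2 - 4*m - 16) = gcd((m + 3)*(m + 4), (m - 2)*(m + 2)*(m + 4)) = m + 4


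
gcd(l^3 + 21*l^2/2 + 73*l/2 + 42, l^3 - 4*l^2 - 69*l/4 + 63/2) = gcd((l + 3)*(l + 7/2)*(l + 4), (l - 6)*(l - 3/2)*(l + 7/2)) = l + 7/2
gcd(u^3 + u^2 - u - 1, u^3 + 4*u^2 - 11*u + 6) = u - 1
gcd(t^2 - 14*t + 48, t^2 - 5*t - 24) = t - 8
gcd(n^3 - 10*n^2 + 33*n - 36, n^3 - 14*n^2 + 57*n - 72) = n^2 - 6*n + 9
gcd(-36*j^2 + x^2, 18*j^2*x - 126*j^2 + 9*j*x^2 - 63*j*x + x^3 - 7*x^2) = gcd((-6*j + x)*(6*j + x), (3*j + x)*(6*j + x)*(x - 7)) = 6*j + x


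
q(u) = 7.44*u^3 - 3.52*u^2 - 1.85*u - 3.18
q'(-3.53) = 301.13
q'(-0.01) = -1.78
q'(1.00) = 13.43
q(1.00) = -1.11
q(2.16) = 51.38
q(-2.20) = -95.37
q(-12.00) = -13344.18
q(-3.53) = -367.77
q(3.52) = 271.18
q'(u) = 22.32*u^2 - 7.04*u - 1.85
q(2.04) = 41.56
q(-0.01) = -3.16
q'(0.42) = -0.87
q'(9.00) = 1742.71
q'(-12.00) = 3296.71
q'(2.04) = 76.68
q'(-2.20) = 121.67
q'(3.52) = 249.92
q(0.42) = -4.03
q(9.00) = 5118.81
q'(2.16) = 87.08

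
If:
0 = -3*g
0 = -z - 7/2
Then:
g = 0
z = -7/2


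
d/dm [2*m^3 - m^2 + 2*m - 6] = 6*m^2 - 2*m + 2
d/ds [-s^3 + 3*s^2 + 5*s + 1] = -3*s^2 + 6*s + 5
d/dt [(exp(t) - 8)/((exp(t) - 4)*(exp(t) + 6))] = (-exp(2*t) + 16*exp(t) - 8)*exp(t)/(exp(4*t) + 4*exp(3*t) - 44*exp(2*t) - 96*exp(t) + 576)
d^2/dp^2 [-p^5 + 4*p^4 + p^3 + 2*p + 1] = 2*p*(-10*p^2 + 24*p + 3)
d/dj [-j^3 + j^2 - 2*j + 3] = -3*j^2 + 2*j - 2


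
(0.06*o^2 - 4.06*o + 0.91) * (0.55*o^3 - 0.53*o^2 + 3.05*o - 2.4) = 0.033*o^5 - 2.2648*o^4 + 2.8353*o^3 - 13.0093*o^2 + 12.5195*o - 2.184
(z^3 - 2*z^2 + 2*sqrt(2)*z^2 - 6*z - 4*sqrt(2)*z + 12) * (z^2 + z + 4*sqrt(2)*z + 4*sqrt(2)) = z^5 - z^4 + 6*sqrt(2)*z^4 - 6*sqrt(2)*z^3 + 8*z^3 - 36*sqrt(2)*z^2 - 10*z^2 - 20*z + 24*sqrt(2)*z + 48*sqrt(2)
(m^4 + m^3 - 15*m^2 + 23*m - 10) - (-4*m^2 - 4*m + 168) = m^4 + m^3 - 11*m^2 + 27*m - 178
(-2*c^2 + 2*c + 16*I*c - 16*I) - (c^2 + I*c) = -3*c^2 + 2*c + 15*I*c - 16*I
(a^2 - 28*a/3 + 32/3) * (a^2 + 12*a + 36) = a^4 + 8*a^3/3 - 196*a^2/3 - 208*a + 384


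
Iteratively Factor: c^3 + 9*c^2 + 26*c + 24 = (c + 4)*(c^2 + 5*c + 6) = (c + 2)*(c + 4)*(c + 3)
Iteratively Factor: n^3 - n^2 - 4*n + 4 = (n - 2)*(n^2 + n - 2) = (n - 2)*(n - 1)*(n + 2)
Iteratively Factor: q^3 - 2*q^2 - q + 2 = (q + 1)*(q^2 - 3*q + 2) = (q - 1)*(q + 1)*(q - 2)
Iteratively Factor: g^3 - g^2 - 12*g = (g - 4)*(g^2 + 3*g) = (g - 4)*(g + 3)*(g)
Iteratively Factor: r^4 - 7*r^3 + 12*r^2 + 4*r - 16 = (r - 2)*(r^3 - 5*r^2 + 2*r + 8) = (r - 2)^2*(r^2 - 3*r - 4) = (r - 4)*(r - 2)^2*(r + 1)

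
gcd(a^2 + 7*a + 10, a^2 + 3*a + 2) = a + 2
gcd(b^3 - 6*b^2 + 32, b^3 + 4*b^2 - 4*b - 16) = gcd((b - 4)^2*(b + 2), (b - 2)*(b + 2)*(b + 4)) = b + 2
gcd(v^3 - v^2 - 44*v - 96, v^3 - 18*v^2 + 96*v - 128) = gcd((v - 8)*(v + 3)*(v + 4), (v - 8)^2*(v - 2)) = v - 8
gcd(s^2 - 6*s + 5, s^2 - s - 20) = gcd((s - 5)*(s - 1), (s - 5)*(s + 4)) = s - 5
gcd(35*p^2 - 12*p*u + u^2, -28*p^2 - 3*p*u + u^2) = 7*p - u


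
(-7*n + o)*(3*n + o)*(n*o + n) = -21*n^3*o - 21*n^3 - 4*n^2*o^2 - 4*n^2*o + n*o^3 + n*o^2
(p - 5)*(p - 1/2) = p^2 - 11*p/2 + 5/2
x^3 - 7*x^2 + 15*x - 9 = (x - 3)^2*(x - 1)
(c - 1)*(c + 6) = c^2 + 5*c - 6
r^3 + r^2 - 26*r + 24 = (r - 4)*(r - 1)*(r + 6)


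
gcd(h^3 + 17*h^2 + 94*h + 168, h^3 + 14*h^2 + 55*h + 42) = h^2 + 13*h + 42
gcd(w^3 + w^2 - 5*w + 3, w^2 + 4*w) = 1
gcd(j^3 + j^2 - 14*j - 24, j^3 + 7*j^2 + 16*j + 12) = j^2 + 5*j + 6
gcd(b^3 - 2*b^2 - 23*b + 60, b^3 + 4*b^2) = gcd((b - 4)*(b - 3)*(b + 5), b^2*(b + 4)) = 1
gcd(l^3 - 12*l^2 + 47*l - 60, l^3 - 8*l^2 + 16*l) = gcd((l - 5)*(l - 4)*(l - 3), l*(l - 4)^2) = l - 4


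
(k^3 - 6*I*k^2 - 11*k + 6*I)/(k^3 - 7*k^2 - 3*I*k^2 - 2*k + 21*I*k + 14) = (k - 3*I)/(k - 7)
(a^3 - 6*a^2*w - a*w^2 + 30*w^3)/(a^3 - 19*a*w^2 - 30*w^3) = (a - 3*w)/(a + 3*w)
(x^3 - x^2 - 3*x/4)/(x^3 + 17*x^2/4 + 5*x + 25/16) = 4*x*(2*x - 3)/(8*x^2 + 30*x + 25)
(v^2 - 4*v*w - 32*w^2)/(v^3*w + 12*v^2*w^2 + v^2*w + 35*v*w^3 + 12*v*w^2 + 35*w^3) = (v^2 - 4*v*w - 32*w^2)/(w*(v^3 + 12*v^2*w + v^2 + 35*v*w^2 + 12*v*w + 35*w^2))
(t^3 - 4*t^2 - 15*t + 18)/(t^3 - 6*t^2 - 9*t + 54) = (t - 1)/(t - 3)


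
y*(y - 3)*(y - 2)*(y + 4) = y^4 - y^3 - 14*y^2 + 24*y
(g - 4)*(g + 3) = g^2 - g - 12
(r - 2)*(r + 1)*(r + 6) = r^3 + 5*r^2 - 8*r - 12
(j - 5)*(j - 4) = j^2 - 9*j + 20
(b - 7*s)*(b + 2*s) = b^2 - 5*b*s - 14*s^2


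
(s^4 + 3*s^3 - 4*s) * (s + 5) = s^5 + 8*s^4 + 15*s^3 - 4*s^2 - 20*s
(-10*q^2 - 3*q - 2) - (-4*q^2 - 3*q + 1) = -6*q^2 - 3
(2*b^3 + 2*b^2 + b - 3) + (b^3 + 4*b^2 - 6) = 3*b^3 + 6*b^2 + b - 9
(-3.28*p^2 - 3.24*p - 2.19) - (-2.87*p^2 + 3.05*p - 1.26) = -0.41*p^2 - 6.29*p - 0.93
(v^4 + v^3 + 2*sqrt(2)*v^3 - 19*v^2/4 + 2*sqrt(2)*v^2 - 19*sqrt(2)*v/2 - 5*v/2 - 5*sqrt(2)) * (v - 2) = v^5 - v^4 + 2*sqrt(2)*v^4 - 27*v^3/4 - 2*sqrt(2)*v^3 - 27*sqrt(2)*v^2/2 + 7*v^2 + 5*v + 14*sqrt(2)*v + 10*sqrt(2)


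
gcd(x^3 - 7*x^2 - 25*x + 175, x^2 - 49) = x - 7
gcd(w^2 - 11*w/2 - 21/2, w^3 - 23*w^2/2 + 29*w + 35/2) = w - 7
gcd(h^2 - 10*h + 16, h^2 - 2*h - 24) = 1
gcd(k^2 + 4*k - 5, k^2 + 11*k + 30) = k + 5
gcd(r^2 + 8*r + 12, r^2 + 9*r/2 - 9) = r + 6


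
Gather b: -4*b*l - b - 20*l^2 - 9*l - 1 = b*(-4*l - 1) - 20*l^2 - 9*l - 1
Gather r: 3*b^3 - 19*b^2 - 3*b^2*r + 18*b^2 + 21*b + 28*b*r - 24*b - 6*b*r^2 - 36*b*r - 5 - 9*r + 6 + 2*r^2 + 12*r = 3*b^3 - b^2 - 3*b + r^2*(2 - 6*b) + r*(-3*b^2 - 8*b + 3) + 1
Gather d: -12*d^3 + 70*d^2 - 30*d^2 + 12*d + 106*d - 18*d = -12*d^3 + 40*d^2 + 100*d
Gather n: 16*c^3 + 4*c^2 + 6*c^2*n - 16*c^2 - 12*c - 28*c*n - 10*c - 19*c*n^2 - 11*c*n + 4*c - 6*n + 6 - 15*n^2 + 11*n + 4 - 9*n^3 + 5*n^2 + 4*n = 16*c^3 - 12*c^2 - 18*c - 9*n^3 + n^2*(-19*c - 10) + n*(6*c^2 - 39*c + 9) + 10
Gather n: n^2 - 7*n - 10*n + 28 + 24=n^2 - 17*n + 52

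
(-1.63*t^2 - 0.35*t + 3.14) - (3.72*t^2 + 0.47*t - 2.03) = -5.35*t^2 - 0.82*t + 5.17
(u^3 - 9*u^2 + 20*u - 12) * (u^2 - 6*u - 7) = u^5 - 15*u^4 + 67*u^3 - 69*u^2 - 68*u + 84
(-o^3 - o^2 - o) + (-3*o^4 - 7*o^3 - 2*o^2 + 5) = -3*o^4 - 8*o^3 - 3*o^2 - o + 5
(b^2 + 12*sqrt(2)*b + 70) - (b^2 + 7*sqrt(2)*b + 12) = 5*sqrt(2)*b + 58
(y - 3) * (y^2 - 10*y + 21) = y^3 - 13*y^2 + 51*y - 63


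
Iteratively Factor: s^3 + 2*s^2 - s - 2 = (s - 1)*(s^2 + 3*s + 2) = (s - 1)*(s + 2)*(s + 1)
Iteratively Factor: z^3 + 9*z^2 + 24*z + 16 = (z + 4)*(z^2 + 5*z + 4) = (z + 4)^2*(z + 1)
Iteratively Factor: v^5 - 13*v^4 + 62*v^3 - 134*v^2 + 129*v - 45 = (v - 1)*(v^4 - 12*v^3 + 50*v^2 - 84*v + 45) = (v - 3)*(v - 1)*(v^3 - 9*v^2 + 23*v - 15) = (v - 5)*(v - 3)*(v - 1)*(v^2 - 4*v + 3) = (v - 5)*(v - 3)*(v - 1)^2*(v - 3)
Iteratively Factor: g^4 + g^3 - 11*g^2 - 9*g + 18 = (g - 3)*(g^3 + 4*g^2 + g - 6) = (g - 3)*(g + 2)*(g^2 + 2*g - 3) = (g - 3)*(g - 1)*(g + 2)*(g + 3)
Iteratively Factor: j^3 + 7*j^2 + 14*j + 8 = (j + 4)*(j^2 + 3*j + 2) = (j + 1)*(j + 4)*(j + 2)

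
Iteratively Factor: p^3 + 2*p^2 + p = (p + 1)*(p^2 + p) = (p + 1)^2*(p)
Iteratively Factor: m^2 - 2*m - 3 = (m - 3)*(m + 1)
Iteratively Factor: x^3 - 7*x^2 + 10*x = (x - 5)*(x^2 - 2*x) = x*(x - 5)*(x - 2)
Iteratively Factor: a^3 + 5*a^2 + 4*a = (a)*(a^2 + 5*a + 4) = a*(a + 4)*(a + 1)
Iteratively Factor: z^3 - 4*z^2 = (z - 4)*(z^2) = z*(z - 4)*(z)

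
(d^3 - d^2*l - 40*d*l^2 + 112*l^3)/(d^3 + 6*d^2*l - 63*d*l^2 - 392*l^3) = (d^2 - 8*d*l + 16*l^2)/(d^2 - d*l - 56*l^2)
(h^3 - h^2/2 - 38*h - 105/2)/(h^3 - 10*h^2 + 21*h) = (2*h^2 + 13*h + 15)/(2*h*(h - 3))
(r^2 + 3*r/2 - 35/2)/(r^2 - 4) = (2*r^2 + 3*r - 35)/(2*(r^2 - 4))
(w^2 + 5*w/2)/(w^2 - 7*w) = (w + 5/2)/(w - 7)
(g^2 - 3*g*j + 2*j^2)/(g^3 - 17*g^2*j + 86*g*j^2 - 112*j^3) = (g - j)/(g^2 - 15*g*j + 56*j^2)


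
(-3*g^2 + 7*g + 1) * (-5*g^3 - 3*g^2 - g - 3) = 15*g^5 - 26*g^4 - 23*g^3 - g^2 - 22*g - 3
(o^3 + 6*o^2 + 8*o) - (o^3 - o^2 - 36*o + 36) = 7*o^2 + 44*o - 36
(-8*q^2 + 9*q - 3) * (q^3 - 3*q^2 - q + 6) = -8*q^5 + 33*q^4 - 22*q^3 - 48*q^2 + 57*q - 18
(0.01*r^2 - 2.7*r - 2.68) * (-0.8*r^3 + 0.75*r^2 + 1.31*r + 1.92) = -0.008*r^5 + 2.1675*r^4 + 0.1321*r^3 - 5.5278*r^2 - 8.6948*r - 5.1456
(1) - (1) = 0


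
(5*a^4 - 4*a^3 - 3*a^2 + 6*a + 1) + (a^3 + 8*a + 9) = 5*a^4 - 3*a^3 - 3*a^2 + 14*a + 10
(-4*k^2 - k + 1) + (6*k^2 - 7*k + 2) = 2*k^2 - 8*k + 3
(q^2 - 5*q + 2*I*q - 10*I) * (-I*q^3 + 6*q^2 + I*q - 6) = -I*q^5 + 8*q^4 + 5*I*q^4 - 40*q^3 + 13*I*q^3 - 8*q^2 - 65*I*q^2 + 40*q - 12*I*q + 60*I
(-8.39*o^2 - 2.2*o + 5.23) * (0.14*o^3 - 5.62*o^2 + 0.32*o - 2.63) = -1.1746*o^5 + 46.8438*o^4 + 10.4114*o^3 - 8.0309*o^2 + 7.4596*o - 13.7549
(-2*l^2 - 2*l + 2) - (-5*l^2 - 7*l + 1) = 3*l^2 + 5*l + 1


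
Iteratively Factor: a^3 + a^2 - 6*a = (a - 2)*(a^2 + 3*a) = (a - 2)*(a + 3)*(a)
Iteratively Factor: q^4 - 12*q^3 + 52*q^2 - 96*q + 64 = (q - 2)*(q^3 - 10*q^2 + 32*q - 32) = (q - 4)*(q - 2)*(q^2 - 6*q + 8) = (q - 4)*(q - 2)^2*(q - 4)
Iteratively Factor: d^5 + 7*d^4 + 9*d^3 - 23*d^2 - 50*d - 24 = (d + 1)*(d^4 + 6*d^3 + 3*d^2 - 26*d - 24) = (d - 2)*(d + 1)*(d^3 + 8*d^2 + 19*d + 12) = (d - 2)*(d + 1)*(d + 3)*(d^2 + 5*d + 4) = (d - 2)*(d + 1)*(d + 3)*(d + 4)*(d + 1)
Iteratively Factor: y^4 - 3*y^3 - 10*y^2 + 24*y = (y + 3)*(y^3 - 6*y^2 + 8*y) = (y - 4)*(y + 3)*(y^2 - 2*y) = y*(y - 4)*(y + 3)*(y - 2)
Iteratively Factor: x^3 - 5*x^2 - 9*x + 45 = (x + 3)*(x^2 - 8*x + 15) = (x - 3)*(x + 3)*(x - 5)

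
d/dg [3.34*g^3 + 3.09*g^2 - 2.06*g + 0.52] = 10.02*g^2 + 6.18*g - 2.06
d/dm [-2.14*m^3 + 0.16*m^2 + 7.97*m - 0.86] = -6.42*m^2 + 0.32*m + 7.97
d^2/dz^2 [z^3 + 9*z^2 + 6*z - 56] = 6*z + 18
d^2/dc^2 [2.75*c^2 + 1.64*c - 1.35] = 5.50000000000000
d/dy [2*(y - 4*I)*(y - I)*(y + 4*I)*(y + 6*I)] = 8*y^3 + 30*I*y^2 + 88*y + 160*I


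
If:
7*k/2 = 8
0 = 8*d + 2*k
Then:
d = -4/7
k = 16/7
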